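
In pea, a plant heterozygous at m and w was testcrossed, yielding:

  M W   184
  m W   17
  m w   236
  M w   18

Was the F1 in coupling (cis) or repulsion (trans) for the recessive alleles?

cis

The two most frequent classes are M W (184) and m w (236); these are the parental (non-recombinant) types.
So the F1 carried M W on one chromosome and m w on the other — the recessive alleles are on the same chromosome (cis / coupling).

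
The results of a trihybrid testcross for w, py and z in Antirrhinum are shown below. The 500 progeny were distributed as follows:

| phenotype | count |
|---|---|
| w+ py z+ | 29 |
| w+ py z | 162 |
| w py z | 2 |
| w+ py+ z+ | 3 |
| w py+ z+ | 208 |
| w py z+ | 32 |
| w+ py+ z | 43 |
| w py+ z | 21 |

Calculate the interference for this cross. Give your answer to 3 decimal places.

The two most frequent reciprocal classes, w+ py z and w py+ z+, are the parental types, so the F1 was w+ py z / w py+ z+.
The two rarest classes, w py z and w+ py+ z+, are the double crossovers. Comparing them with the parentals, only the w allele has switched, so w is the middle locus and the order is py – w – z.
py–w: (75 + 5)/500 = 0.1600; w–z: (50 + 5)/500 = 0.1100.
Expected DCO frequency = 0.1600 × 0.1100 ≈ 0.01760; observed = 5/500 ≈ 0.01000.
Coefficient of coincidence = 0.01000/0.01760 ≈ 0.568; interference = 1 − 0.568 = 0.432.

0.432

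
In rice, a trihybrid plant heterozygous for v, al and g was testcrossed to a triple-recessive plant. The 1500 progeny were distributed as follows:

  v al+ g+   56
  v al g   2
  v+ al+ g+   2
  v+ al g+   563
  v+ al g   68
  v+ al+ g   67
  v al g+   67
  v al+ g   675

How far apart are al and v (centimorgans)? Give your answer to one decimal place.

The two most frequent reciprocal classes, v al+ g and v+ al g+, are the parental types, so the F1 was v al+ g / v+ al g+.
The two rarest classes, v al g and v+ al+ g+, are the double crossovers. Comparing them with the parentals, only the al allele has switched, so al is the middle locus and the order is v – al – g.
Crossovers in the v–al interval produce the single-crossover classes v+ al+ g and v al g+ (67 + 67 = 134) plus the double crossovers (4).
RF(v–al) = (134 + 4) / 1500 = 138/1500 = 0.0920 → 9.2 centimorgans.

9.2 centimorgans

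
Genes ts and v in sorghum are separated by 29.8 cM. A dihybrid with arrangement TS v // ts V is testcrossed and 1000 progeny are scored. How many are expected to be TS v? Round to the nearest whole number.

351

A map distance of 29.8 cM corresponds to a recombination frequency of 0.298.
The F1 is TS v / ts V, so TS v is a parental gamete class with expected frequency (1 − r)/2 = 0.702/2 = 0.3510.
Expected number = 0.3510 × 1000 = 351.00 ≈ 351.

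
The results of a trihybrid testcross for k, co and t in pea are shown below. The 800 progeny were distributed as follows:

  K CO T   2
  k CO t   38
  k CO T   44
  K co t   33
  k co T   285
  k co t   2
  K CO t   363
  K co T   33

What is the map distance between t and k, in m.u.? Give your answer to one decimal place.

9.4 m.u.

The two most frequent reciprocal classes, k co T and K CO t, are the parental types, so the F1 was k co T / K CO t.
The two rarest classes, k co t and K CO T, are the double crossovers. Comparing them with the parentals, only the t allele has switched, so t is the middle locus and the order is co – t – k.
Crossovers in the t–k interval produce the single-crossover classes K co T and k CO t (33 + 38 = 71) plus the double crossovers (4).
RF(t–k) = (71 + 4) / 800 = 75/800 = 0.0938 → 9.4 m.u.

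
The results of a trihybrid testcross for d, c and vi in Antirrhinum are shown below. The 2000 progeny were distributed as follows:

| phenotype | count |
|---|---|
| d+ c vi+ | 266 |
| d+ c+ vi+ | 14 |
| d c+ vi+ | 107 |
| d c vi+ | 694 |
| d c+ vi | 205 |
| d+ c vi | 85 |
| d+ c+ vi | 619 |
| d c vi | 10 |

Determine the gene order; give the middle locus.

The two most frequent reciprocal classes, d c vi+ and d+ c+ vi, are the parental types, so the F1 was d c vi+ / d+ c+ vi.
The two rarest classes, d c vi and d+ c+ vi+, are the double crossovers. Comparing them with the parentals, only the vi allele has switched, so vi is the middle locus and the order is c – vi – d.

vi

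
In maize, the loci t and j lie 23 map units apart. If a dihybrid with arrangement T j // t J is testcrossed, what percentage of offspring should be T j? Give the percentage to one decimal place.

38.5%

A map distance of 23 map units corresponds to a recombination frequency of 0.230.
The F1 is T j / t J, so T j is a parental gamete class with expected frequency (1 − r)/2 = 0.770/2 = 0.3850.
That is 0.3850 = 38.5% of the progeny.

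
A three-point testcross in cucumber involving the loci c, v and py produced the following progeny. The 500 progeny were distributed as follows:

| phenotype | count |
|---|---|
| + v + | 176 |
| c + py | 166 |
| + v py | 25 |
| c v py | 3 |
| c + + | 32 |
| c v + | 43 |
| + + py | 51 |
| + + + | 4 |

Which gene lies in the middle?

The two most frequent reciprocal classes, c + py and + v +, are the parental types, so the F1 was c + py / + v +.
The two rarest classes, c v py and + + +, are the double crossovers. Comparing them with the parentals, only the v allele has switched, so v is the middle locus and the order is c – v – py.

v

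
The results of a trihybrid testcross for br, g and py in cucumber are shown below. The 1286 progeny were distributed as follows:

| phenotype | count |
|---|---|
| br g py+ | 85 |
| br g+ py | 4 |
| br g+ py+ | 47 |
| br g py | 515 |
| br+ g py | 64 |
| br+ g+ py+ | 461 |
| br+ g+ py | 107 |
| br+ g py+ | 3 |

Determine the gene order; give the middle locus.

g

The two most frequent reciprocal classes, br g py and br+ g+ py+, are the parental types, so the F1 was br g py / br+ g+ py+.
The two rarest classes, br g+ py and br+ g py+, are the double crossovers. Comparing them with the parentals, only the g allele has switched, so g is the middle locus and the order is py – g – br.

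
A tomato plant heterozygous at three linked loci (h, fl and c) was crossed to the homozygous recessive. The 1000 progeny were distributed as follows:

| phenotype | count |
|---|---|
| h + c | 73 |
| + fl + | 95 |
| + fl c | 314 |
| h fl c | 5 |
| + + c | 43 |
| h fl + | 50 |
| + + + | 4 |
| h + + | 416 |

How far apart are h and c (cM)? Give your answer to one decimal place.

17.7 cM

The two most frequent reciprocal classes, h + + and + fl c, are the parental types, so the F1 was h + + / + fl c.
The two rarest classes, + + + and h fl c, are the double crossovers. Comparing them with the parentals, only the h allele has switched, so h is the middle locus and the order is c – h – fl.
Crossovers in the c–h interval produce the single-crossover classes h + c and + fl + (73 + 95 = 168) plus the double crossovers (9).
RF(c–h) = (168 + 9) / 1000 = 177/1000 = 0.1770 → 17.7 cM.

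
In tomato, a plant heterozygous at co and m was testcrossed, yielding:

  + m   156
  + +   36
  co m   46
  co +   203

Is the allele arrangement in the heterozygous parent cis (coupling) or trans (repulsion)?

trans

The two most frequent classes are + m (156) and co + (203); these are the parental (non-recombinant) types.
So the F1 carried + m on one chromosome and co + on the other — the recessive alleles are on opposite chromosomes (trans / repulsion).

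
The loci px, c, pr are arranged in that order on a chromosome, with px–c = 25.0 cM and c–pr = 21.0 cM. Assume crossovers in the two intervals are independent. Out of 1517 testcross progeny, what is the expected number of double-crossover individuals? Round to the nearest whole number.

80

Map distances give recombination frequencies of 0.250 and 0.210 for the two intervals.
With no interference, expected double-crossover frequency = 0.250 × 0.210 = 0.05250.
Expected number = 0.05250 × 1517 = 79.64 ≈ 80.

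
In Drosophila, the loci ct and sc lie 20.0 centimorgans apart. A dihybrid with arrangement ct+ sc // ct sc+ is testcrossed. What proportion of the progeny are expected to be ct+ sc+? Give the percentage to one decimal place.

A map distance of 20.0 centimorgans corresponds to a recombination frequency of 0.200.
The F1 is ct+ sc / ct sc+, so ct+ sc+ is a recombinant gamete class with expected frequency r/2 = 0.200/2 = 0.1000.
That is 0.1000 = 10.0% of the progeny.

10.0%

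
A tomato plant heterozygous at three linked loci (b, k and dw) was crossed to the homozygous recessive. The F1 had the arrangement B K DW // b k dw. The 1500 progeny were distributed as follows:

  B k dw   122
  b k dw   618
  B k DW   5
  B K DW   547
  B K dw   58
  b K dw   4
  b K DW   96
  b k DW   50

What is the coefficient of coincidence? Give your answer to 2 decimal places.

0.51

The two rarest classes, B k DW and b K dw, are the double crossovers. Comparing them with the parentals, only the k allele has switched, so k is the middle locus and the order is dw – k – b.
dw–k: (108 + 9)/1500 = 0.0780; k–b: (218 + 9)/1500 = 0.1513.
Expected DCO frequency = 0.0780 × 0.1513 ≈ 0.01180; observed = 9/1500 ≈ 0.00600.
Coefficient of coincidence = 0.00600/0.01180 ≈ 0.51.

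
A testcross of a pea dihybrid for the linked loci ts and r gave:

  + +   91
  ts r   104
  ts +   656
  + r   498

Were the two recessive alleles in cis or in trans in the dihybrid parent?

The two most frequent classes are + r (498) and ts + (656); these are the parental (non-recombinant) types.
So the F1 carried + r on one chromosome and ts + on the other — the recessive alleles are on opposite chromosomes (trans / repulsion).

trans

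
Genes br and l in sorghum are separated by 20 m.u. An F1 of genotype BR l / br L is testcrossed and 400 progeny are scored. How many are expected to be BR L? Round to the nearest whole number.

A map distance of 20 m.u. corresponds to a recombination frequency of 0.200.
The F1 is BR l / br L, so BR L is a recombinant gamete class with expected frequency r/2 = 0.200/2 = 0.1000.
Expected number = 0.1000 × 400 = 40.00 ≈ 40.

40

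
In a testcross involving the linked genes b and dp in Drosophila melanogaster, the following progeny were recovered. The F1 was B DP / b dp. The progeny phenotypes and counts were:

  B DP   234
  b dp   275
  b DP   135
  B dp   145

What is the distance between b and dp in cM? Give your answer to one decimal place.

The recombinant classes are B dp and b DP: 145 + 135 = 280.
Recombination frequency = 280/789 = 0.3549 ≈ 35.5%, i.e. 35.5 cM.

35.5 cM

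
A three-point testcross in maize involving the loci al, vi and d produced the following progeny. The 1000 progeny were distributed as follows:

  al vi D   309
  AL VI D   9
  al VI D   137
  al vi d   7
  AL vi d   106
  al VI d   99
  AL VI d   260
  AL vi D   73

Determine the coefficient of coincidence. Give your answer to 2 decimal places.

The two most frequent reciprocal classes, al vi D and AL VI d, are the parental types, so the F1 was al vi D / AL VI d.
The two rarest classes, al vi d and AL VI D, are the double crossovers. Comparing them with the parentals, only the d allele has switched, so d is the middle locus and the order is vi – d – al.
vi–d: (243 + 16)/1000 = 0.2590; d–al: (172 + 16)/1000 = 0.1880.
Expected DCO frequency = 0.2590 × 0.1880 ≈ 0.04869; observed = 16/1000 ≈ 0.01600.
Coefficient of coincidence = 0.01600/0.04869 ≈ 0.33.

0.33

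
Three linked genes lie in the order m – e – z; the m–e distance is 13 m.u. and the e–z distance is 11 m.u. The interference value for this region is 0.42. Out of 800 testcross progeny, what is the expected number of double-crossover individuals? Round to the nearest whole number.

7

Map distances give recombination frequencies of 0.130 and 0.110 for the two intervals.
With interference 0.42 (so coincidence = 0.58), expected double-crossover frequency = 0.130 × 0.110 × 0.58 = 0.00829.
Expected number = 0.00829 × 800 = 6.64 ≈ 7.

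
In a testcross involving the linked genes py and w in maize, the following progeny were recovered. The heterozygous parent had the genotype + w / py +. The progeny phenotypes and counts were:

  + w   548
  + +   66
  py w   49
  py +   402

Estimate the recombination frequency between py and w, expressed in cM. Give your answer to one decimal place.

The recombinant classes are + + and py w: 66 + 49 = 115.
Recombination frequency = 115/1065 = 0.1080 ≈ 10.8%, i.e. 10.8 cM.

10.8 cM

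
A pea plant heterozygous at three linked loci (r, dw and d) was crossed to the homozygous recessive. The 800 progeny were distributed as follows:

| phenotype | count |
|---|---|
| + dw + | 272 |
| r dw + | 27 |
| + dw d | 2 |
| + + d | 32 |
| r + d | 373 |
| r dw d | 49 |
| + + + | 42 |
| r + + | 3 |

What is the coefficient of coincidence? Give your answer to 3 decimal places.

0.651

The two most frequent reciprocal classes, + dw + and r + d, are the parental types, so the F1 was + dw + / r + d.
The two rarest classes, + dw d and r + +, are the double crossovers. Comparing them with the parentals, only the d allele has switched, so d is the middle locus and the order is dw – d – r.
dw–d: (91 + 5)/800 = 0.1200; d–r: (59 + 5)/800 = 0.0800.
Expected DCO frequency = 0.1200 × 0.0800 ≈ 0.00960; observed = 5/800 ≈ 0.00625.
Coefficient of coincidence = 0.00625/0.00960 ≈ 0.651.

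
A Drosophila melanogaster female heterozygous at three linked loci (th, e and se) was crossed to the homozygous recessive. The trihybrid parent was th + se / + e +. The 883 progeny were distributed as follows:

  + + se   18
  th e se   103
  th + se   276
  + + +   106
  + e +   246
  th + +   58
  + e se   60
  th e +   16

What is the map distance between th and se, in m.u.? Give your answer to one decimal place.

The two rarest classes, + + se and th e +, are the double crossovers. Comparing them with the parentals, only the th allele has switched, so th is the middle locus and the order is e – th – se.
Crossovers in the th–se interval produce the single-crossover classes th + + and + e se (58 + 60 = 118) plus the double crossovers (34).
RF(th–se) = (118 + 34) / 883 = 152/883 = 0.1721 → 17.2 m.u.

17.2 m.u.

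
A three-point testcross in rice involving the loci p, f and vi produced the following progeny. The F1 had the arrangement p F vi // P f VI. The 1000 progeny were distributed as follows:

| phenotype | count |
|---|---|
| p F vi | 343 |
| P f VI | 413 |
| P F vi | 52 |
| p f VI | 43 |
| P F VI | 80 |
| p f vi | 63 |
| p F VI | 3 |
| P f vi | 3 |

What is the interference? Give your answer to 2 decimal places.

0.60

The two rarest classes, p F VI and P f vi, are the double crossovers. Comparing them with the parentals, only the vi allele has switched, so vi is the middle locus and the order is f – vi – p.
f–vi: (143 + 6)/1000 = 0.1490; vi–p: (95 + 6)/1000 = 0.1010.
Expected DCO frequency = 0.1490 × 0.1010 ≈ 0.01505; observed = 6/1000 ≈ 0.00600.
Coefficient of coincidence = 0.00600/0.01505 ≈ 0.40; interference = 1 − 0.40 = 0.60.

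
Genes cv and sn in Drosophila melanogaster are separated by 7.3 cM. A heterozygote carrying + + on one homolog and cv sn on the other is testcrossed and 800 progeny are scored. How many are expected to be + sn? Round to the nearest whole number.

A map distance of 7.3 cM corresponds to a recombination frequency of 0.073.
The F1 is + + / cv sn, so + sn is a recombinant gamete class with expected frequency r/2 = 0.073/2 = 0.0365.
Expected number = 0.0365 × 800 = 29.20 ≈ 29.

29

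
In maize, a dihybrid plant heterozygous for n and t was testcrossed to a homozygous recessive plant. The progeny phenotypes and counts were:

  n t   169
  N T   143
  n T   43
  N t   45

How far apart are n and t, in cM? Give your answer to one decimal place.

The two most frequent classes, N T (143) and n t (169), are the parental types, so the F1 was N T / n t.
The recombinant classes are N t and n T: 45 + 43 = 88.
Recombination frequency = 88/400 = 0.2200 ≈ 22.0%, i.e. 22.0 cM.

22.0 cM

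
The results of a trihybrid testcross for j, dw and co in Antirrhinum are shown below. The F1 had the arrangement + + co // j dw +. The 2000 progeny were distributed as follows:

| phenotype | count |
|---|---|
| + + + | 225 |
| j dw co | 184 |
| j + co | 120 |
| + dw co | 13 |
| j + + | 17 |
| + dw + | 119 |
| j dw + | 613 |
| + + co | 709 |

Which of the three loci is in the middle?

The two rarest classes, + dw co and j + +, are the double crossovers. Comparing them with the parentals, only the dw allele has switched, so dw is the middle locus and the order is co – dw – j.

dw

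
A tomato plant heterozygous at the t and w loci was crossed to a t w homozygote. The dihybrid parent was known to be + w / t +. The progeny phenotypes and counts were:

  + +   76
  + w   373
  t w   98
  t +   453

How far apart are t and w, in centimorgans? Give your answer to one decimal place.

The recombinant classes are + + and t w: 76 + 98 = 174.
Recombination frequency = 174/1000 = 0.1740 ≈ 17.4%, i.e. 17.4 centimorgans.

17.4 centimorgans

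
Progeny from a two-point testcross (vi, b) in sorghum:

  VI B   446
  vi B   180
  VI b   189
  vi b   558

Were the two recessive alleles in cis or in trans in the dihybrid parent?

The two most frequent classes are VI B (446) and vi b (558); these are the parental (non-recombinant) types.
So the F1 carried VI B on one chromosome and vi b on the other — the recessive alleles are on the same chromosome (cis / coupling).

cis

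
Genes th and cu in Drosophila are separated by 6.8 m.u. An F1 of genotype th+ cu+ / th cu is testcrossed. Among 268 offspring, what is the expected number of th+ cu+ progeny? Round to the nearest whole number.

A map distance of 6.8 m.u. corresponds to a recombination frequency of 0.068.
The F1 is th+ cu+ / th cu, so th+ cu+ is a parental gamete class with expected frequency (1 − r)/2 = 0.932/2 = 0.4660.
Expected number = 0.4660 × 268 = 124.89 ≈ 125.

125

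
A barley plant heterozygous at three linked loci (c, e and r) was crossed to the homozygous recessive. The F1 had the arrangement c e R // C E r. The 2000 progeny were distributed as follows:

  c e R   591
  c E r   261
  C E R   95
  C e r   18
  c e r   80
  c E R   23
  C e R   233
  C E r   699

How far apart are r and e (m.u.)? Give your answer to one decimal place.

10.8 m.u.

The two rarest classes, c E R and C e r, are the double crossovers. Comparing them with the parentals, only the e allele has switched, so e is the middle locus and the order is r – e – c.
Crossovers in the r–e interval produce the single-crossover classes c e r and C E R (80 + 95 = 175) plus the double crossovers (41).
RF(r–e) = (175 + 41) / 2000 = 216/2000 = 0.1080 → 10.8 m.u.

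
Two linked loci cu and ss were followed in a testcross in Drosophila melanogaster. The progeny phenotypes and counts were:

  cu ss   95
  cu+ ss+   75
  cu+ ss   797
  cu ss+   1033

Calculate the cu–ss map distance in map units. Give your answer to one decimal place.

8.5 map units

The two most frequent classes, cu+ ss (797) and cu ss+ (1033), are the parental types, so the F1 was cu+ ss / cu ss+.
The recombinant classes are cu+ ss+ and cu ss: 75 + 95 = 170.
Recombination frequency = 170/2000 = 0.0850 ≈ 8.5%, i.e. 8.5 map units.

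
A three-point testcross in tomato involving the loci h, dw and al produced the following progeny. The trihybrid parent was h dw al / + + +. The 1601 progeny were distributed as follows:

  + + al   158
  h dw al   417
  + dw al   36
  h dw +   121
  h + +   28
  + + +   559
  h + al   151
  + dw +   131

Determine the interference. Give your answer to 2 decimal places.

0.14

The two rarest classes, + dw al and h + +, are the double crossovers. Comparing them with the parentals, only the h allele has switched, so h is the middle locus and the order is al – h – dw.
al–h: (279 + 64)/1601 = 0.2142; h–dw: (282 + 64)/1601 = 0.2161.
Expected DCO frequency = 0.2142 × 0.2161 ≈ 0.04629; observed = 64/1601 ≈ 0.03998.
Coefficient of coincidence = 0.03998/0.04629 ≈ 0.86; interference = 1 − 0.86 = 0.14.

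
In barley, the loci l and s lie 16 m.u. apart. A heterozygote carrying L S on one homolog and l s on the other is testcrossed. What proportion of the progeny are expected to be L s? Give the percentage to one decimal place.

A map distance of 16 m.u. corresponds to a recombination frequency of 0.160.
The F1 is L S / l s, so L s is a recombinant gamete class with expected frequency r/2 = 0.160/2 = 0.0800.
That is 0.0800 = 8.0% of the progeny.

8.0%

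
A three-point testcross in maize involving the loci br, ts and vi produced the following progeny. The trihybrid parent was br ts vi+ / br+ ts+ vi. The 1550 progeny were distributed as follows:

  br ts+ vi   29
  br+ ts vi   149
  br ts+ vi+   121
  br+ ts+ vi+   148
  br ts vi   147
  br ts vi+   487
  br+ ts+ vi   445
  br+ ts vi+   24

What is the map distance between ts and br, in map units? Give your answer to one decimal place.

20.8 map units

The two rarest classes, br+ ts vi+ and br ts+ vi, are the double crossovers. Comparing them with the parentals, only the br allele has switched, so br is the middle locus and the order is ts – br – vi.
Crossovers in the ts–br interval produce the single-crossover classes br ts+ vi+ and br+ ts vi (121 + 149 = 270) plus the double crossovers (53).
RF(ts–br) = (270 + 53) / 1550 = 323/1550 = 0.2084 → 20.8 map units.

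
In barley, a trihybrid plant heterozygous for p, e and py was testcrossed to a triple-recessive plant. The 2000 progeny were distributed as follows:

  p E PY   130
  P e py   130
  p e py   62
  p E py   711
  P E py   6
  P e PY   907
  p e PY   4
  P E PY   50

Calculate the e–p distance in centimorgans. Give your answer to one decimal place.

6.1 centimorgans

The two most frequent reciprocal classes, P e PY and p E py, are the parental types, so the F1 was P e PY / p E py.
The two rarest classes, p e PY and P E py, are the double crossovers. Comparing them with the parentals, only the p allele has switched, so p is the middle locus and the order is e – p – py.
Crossovers in the e–p interval produce the single-crossover classes P E PY and p e py (50 + 62 = 112) plus the double crossovers (10).
RF(e–p) = (112 + 10) / 2000 = 122/2000 = 0.0610 → 6.1 centimorgans.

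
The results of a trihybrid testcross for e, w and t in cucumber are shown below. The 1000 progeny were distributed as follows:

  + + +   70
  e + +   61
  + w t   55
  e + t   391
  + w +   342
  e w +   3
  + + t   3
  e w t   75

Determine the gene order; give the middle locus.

The two most frequent reciprocal classes, + w + and e + t, are the parental types, so the F1 was + w + / e + t.
The two rarest classes, e w + and + + t, are the double crossovers. Comparing them with the parentals, only the e allele has switched, so e is the middle locus and the order is w – e – t.

e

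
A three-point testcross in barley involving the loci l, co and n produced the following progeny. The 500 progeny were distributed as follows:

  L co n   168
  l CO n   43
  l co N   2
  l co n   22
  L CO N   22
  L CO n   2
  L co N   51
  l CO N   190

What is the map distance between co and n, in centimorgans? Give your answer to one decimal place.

19.6 centimorgans

The two most frequent reciprocal classes, L co n and l CO N, are the parental types, so the F1 was L co n / l CO N.
The two rarest classes, L CO n and l co N, are the double crossovers. Comparing them with the parentals, only the co allele has switched, so co is the middle locus and the order is n – co – l.
Crossovers in the n–co interval produce the single-crossover classes L co N and l CO n (51 + 43 = 94) plus the double crossovers (4).
RF(n–co) = (94 + 4) / 500 = 98/500 = 0.1960 → 19.6 centimorgans.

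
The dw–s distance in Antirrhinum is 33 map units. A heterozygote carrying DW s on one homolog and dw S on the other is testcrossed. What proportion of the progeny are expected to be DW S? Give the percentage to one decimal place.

A map distance of 33 map units corresponds to a recombination frequency of 0.330.
The F1 is DW s / dw S, so DW S is a recombinant gamete class with expected frequency r/2 = 0.330/2 = 0.1650.
That is 0.1650 = 16.5% of the progeny.

16.5%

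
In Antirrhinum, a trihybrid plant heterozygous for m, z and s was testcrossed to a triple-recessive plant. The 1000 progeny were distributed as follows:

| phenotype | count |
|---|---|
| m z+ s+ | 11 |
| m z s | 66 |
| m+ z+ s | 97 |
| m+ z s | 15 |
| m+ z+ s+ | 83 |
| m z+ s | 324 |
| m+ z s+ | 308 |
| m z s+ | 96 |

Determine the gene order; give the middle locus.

s

The two most frequent reciprocal classes, m z+ s and m+ z s+, are the parental types, so the F1 was m z+ s / m+ z s+.
The two rarest classes, m z+ s+ and m+ z s, are the double crossovers. Comparing them with the parentals, only the s allele has switched, so s is the middle locus and the order is z – s – m.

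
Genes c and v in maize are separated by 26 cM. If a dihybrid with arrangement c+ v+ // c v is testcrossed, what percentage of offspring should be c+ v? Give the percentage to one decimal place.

13.0%

A map distance of 26 cM corresponds to a recombination frequency of 0.260.
The F1 is c+ v+ / c v, so c+ v is a recombinant gamete class with expected frequency r/2 = 0.260/2 = 0.1300.
That is 0.1300 = 13.0% of the progeny.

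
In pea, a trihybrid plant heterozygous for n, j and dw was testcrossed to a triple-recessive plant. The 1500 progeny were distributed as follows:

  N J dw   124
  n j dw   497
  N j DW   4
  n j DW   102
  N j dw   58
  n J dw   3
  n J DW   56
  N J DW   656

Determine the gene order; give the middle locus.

The two most frequent reciprocal classes, n j dw and N J DW, are the parental types, so the F1 was n j dw / N J DW.
The two rarest classes, n J dw and N j DW, are the double crossovers. Comparing them with the parentals, only the j allele has switched, so j is the middle locus and the order is dw – j – n.

j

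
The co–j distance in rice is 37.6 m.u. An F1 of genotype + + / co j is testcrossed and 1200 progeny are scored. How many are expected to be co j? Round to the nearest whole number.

374

A map distance of 37.6 m.u. corresponds to a recombination frequency of 0.376.
The F1 is + + / co j, so co j is a parental gamete class with expected frequency (1 − r)/2 = 0.624/2 = 0.3120.
Expected number = 0.3120 × 1200 = 374.40 ≈ 374.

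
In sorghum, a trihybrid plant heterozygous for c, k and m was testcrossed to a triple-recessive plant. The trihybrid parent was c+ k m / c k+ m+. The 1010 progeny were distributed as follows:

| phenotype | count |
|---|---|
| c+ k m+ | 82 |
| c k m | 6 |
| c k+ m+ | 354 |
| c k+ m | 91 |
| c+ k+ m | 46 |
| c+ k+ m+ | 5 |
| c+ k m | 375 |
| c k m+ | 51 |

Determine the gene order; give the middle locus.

The two rarest classes, c k m and c+ k+ m+, are the double crossovers. Comparing them with the parentals, only the c allele has switched, so c is the middle locus and the order is k – c – m.

c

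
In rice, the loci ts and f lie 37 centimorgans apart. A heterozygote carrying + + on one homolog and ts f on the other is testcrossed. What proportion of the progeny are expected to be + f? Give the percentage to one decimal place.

A map distance of 37 centimorgans corresponds to a recombination frequency of 0.370.
The F1 is + + / ts f, so + f is a recombinant gamete class with expected frequency r/2 = 0.370/2 = 0.1850.
That is 0.1850 = 18.5% of the progeny.

18.5%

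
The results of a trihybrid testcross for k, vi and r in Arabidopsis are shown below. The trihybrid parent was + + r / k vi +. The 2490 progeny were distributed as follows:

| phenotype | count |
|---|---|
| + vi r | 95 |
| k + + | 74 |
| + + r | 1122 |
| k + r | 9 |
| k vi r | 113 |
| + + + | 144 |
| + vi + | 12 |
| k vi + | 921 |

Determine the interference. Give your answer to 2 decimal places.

0.01

The two rarest classes, k + r and + vi +, are the double crossovers. Comparing them with the parentals, only the k allele has switched, so k is the middle locus and the order is r – k – vi.
r–k: (257 + 21)/2490 = 0.1116; k–vi: (169 + 21)/2490 = 0.0763.
Expected DCO frequency = 0.1116 × 0.0763 ≈ 0.00852; observed = 21/2490 ≈ 0.00843.
Coefficient of coincidence = 0.00843/0.00852 ≈ 0.99; interference = 1 − 0.99 = 0.01.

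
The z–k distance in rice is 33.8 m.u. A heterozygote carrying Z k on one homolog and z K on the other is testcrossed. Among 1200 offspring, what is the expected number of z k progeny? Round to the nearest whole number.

203

A map distance of 33.8 m.u. corresponds to a recombination frequency of 0.338.
The F1 is Z k / z K, so z k is a recombinant gamete class with expected frequency r/2 = 0.338/2 = 0.1690.
Expected number = 0.1690 × 1200 = 202.80 ≈ 203.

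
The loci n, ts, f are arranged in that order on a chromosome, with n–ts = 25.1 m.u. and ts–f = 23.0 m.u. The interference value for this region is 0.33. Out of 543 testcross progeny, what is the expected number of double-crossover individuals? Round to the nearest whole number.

Map distances give recombination frequencies of 0.251 and 0.230 for the two intervals.
With interference 0.33 (so coincidence = 0.67), expected double-crossover frequency = 0.251 × 0.230 × 0.67 = 0.03868.
Expected number = 0.03868 × 543 = 21.00 ≈ 21.

21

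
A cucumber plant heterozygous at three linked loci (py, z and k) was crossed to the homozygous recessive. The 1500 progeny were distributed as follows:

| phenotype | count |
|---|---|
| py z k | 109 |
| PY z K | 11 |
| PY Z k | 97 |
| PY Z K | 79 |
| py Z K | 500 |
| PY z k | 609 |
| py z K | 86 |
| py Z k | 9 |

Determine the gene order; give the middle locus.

The two most frequent reciprocal classes, py Z K and PY z k, are the parental types, so the F1 was py Z K / PY z k.
The two rarest classes, py Z k and PY z K, are the double crossovers. Comparing them with the parentals, only the k allele has switched, so k is the middle locus and the order is z – k – py.

k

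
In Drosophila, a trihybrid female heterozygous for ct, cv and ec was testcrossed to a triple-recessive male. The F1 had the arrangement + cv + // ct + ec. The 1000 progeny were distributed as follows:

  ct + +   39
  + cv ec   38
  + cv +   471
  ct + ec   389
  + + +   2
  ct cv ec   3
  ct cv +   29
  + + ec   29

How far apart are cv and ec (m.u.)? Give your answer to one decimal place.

The two rarest classes, + + + and ct cv ec, are the double crossovers. Comparing them with the parentals, only the cv allele has switched, so cv is the middle locus and the order is ec – cv – ct.
Crossovers in the ec–cv interval produce the single-crossover classes + cv ec and ct + + (38 + 39 = 77) plus the double crossovers (5).
RF(ec–cv) = (77 + 5) / 1000 = 82/1000 = 0.0820 → 8.2 m.u.

8.2 m.u.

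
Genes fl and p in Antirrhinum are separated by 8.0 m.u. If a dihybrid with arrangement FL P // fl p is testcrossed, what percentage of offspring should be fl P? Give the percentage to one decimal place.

A map distance of 8.0 m.u. corresponds to a recombination frequency of 0.080.
The F1 is FL P / fl p, so fl P is a recombinant gamete class with expected frequency r/2 = 0.080/2 = 0.0400.
That is 0.0400 = 4.0% of the progeny.

4.0%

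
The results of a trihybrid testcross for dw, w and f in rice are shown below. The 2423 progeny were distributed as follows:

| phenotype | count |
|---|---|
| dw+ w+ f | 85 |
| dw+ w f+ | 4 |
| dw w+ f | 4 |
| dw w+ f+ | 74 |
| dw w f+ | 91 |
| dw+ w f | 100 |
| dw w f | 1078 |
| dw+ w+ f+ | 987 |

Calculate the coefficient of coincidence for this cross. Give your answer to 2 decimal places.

0.58

The two most frequent reciprocal classes, dw+ w+ f+ and dw w f, are the parental types, so the F1 was dw+ w+ f+ / dw w f.
The two rarest classes, dw+ w f+ and dw w+ f, are the double crossovers. Comparing them with the parentals, only the w allele has switched, so w is the middle locus and the order is f – w – dw.
f–w: (176 + 8)/2423 = 0.0759; w–dw: (174 + 8)/2423 = 0.0751.
Expected DCO frequency = 0.0759 × 0.0751 ≈ 0.00570; observed = 8/2423 ≈ 0.00330.
Coefficient of coincidence = 0.00330/0.00570 ≈ 0.58.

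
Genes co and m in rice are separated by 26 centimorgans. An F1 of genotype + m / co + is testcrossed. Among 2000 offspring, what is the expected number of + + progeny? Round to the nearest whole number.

A map distance of 26 centimorgans corresponds to a recombination frequency of 0.260.
The F1 is + m / co +, so + + is a recombinant gamete class with expected frequency r/2 = 0.260/2 = 0.1300.
Expected number = 0.1300 × 2000 = 260.00 ≈ 260.

260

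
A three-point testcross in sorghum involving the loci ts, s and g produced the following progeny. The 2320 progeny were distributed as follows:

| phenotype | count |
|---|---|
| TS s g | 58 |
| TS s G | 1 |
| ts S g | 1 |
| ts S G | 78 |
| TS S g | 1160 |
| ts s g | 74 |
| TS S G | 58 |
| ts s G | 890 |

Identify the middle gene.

ts

The two most frequent reciprocal classes, ts s G and TS S g, are the parental types, so the F1 was ts s G / TS S g.
The two rarest classes, TS s G and ts S g, are the double crossovers. Comparing them with the parentals, only the ts allele has switched, so ts is the middle locus and the order is g – ts – s.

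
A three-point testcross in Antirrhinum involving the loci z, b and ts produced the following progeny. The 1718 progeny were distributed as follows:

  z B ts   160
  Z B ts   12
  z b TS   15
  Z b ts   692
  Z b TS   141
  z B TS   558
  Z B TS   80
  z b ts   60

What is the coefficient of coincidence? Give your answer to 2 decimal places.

The two most frequent reciprocal classes, Z b ts and z B TS, are the parental types, so the F1 was Z b ts / z B TS.
The two rarest classes, Z B ts and z b TS, are the double crossovers. Comparing them with the parentals, only the b allele has switched, so b is the middle locus and the order is z – b – ts.
z–b: (140 + 27)/1718 = 0.0972; b–ts: (301 + 27)/1718 = 0.1909.
Expected DCO frequency = 0.0972 × 0.1909 ≈ 0.01856; observed = 27/1718 ≈ 0.01572.
Coefficient of coincidence = 0.01572/0.01856 ≈ 0.85.

0.85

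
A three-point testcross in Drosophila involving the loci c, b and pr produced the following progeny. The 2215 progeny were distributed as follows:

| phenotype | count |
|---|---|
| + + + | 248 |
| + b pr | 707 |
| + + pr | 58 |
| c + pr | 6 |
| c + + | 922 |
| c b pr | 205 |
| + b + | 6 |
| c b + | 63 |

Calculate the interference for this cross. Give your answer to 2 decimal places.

The two most frequent reciprocal classes, c + + and + b pr, are the parental types, so the F1 was c + + / + b pr.
The two rarest classes, c + pr and + b +, are the double crossovers. Comparing them with the parentals, only the pr allele has switched, so pr is the middle locus and the order is b – pr – c.
b–pr: (121 + 12)/2215 = 0.0600; pr–c: (453 + 12)/2215 = 0.2099.
Expected DCO frequency = 0.0600 × 0.2099 ≈ 0.01259; observed = 12/2215 ≈ 0.00542.
Coefficient of coincidence = 0.00542/0.01259 ≈ 0.43; interference = 1 − 0.43 = 0.57.

0.57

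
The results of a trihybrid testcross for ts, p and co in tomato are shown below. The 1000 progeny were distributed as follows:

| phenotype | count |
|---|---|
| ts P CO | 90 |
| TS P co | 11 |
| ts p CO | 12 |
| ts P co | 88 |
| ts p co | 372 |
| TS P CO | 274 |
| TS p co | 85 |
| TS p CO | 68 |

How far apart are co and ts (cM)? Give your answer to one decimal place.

The two most frequent reciprocal classes, ts p co and TS P CO, are the parental types, so the F1 was ts p co / TS P CO.
The two rarest classes, ts p CO and TS P co, are the double crossovers. Comparing them with the parentals, only the co allele has switched, so co is the middle locus and the order is ts – co – p.
Crossovers in the ts–co interval produce the single-crossover classes TS p co and ts P CO (85 + 90 = 175) plus the double crossovers (23).
RF(ts–co) = (175 + 23) / 1000 = 198/1000 = 0.1980 → 19.8 cM.

19.8 cM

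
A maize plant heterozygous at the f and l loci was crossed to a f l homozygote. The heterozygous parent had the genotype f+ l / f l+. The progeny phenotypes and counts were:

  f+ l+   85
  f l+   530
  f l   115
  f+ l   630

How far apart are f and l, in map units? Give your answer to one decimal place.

The recombinant classes are f+ l+ and f l: 85 + 115 = 200.
Recombination frequency = 200/1360 = 0.1471 ≈ 14.7%, i.e. 14.7 map units.

14.7 map units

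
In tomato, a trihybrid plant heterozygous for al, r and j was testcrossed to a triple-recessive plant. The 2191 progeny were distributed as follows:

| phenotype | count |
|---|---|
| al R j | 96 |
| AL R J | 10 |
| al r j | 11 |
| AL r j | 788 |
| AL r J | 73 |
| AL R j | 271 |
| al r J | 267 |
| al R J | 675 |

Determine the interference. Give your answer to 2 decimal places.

0.57

The two most frequent reciprocal classes, AL r j and al R J, are the parental types, so the F1 was AL r j / al R J.
The two rarest classes, al r j and AL R J, are the double crossovers. Comparing them with the parentals, only the al allele has switched, so al is the middle locus and the order is j – al – r.
j–al: (169 + 21)/2191 = 0.0867; al–r: (538 + 21)/2191 = 0.2551.
Expected DCO frequency = 0.0867 × 0.2551 ≈ 0.02212; observed = 21/2191 ≈ 0.00958.
Coefficient of coincidence = 0.00958/0.02212 ≈ 0.43; interference = 1 − 0.43 = 0.57.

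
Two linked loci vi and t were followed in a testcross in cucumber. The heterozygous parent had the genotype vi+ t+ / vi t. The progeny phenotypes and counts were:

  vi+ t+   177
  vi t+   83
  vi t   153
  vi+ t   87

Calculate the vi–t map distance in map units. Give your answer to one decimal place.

34.0 map units

The recombinant classes are vi+ t and vi t+: 87 + 83 = 170.
Recombination frequency = 170/500 = 0.3400 ≈ 34.0%, i.e. 34.0 map units.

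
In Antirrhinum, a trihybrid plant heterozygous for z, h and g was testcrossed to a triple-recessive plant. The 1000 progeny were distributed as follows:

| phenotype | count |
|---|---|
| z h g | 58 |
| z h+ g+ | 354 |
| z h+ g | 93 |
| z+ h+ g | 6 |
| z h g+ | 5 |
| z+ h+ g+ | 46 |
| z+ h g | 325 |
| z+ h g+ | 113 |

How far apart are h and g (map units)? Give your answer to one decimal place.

21.7 map units

The two most frequent reciprocal classes, z+ h g and z h+ g+, are the parental types, so the F1 was z+ h g / z h+ g+.
The two rarest classes, z+ h+ g and z h g+, are the double crossovers. Comparing them with the parentals, only the h allele has switched, so h is the middle locus and the order is z – h – g.
Crossovers in the h–g interval produce the single-crossover classes z+ h g+ and z h+ g (113 + 93 = 206) plus the double crossovers (11).
RF(h–g) = (206 + 11) / 1000 = 217/1000 = 0.2170 → 21.7 map units.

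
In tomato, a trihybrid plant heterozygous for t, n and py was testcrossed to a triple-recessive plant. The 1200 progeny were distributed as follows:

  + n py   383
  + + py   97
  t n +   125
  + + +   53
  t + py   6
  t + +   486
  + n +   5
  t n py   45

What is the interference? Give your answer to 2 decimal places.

The two most frequent reciprocal classes, + n py and t + +, are the parental types, so the F1 was + n py / t + +.
The two rarest classes, + n + and t + py, are the double crossovers. Comparing them with the parentals, only the py allele has switched, so py is the middle locus and the order is t – py – n.
t–py: (98 + 11)/1200 = 0.0908; py–n: (222 + 11)/1200 = 0.1942.
Expected DCO frequency = 0.0908 × 0.1942 ≈ 0.01763; observed = 11/1200 ≈ 0.00917.
Coefficient of coincidence = 0.00917/0.01763 ≈ 0.52; interference = 1 − 0.52 = 0.48.

0.48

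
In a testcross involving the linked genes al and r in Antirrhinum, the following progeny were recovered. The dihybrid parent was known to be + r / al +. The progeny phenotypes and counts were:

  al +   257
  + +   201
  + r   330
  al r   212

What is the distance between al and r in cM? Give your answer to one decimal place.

The recombinant classes are + + and al r: 201 + 212 = 413.
Recombination frequency = 413/1000 = 0.4130 ≈ 41.3%, i.e. 41.3 cM.

41.3 cM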